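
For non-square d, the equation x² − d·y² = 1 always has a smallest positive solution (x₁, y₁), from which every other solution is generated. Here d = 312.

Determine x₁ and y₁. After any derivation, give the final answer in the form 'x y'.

53 3

√312 = [17; 1,1,1,34, …], period ℓ=4 (even) → k=3
k=0  a_k=17  p_k/q_k = 17/1
…
k=2  a_k=1  p_k/q_k = 35/2
k=3  a_k=1  p_k/q_k = 53/3
(x₁, y₁) = (53, 3);  53² − 312·3² = 1 ✓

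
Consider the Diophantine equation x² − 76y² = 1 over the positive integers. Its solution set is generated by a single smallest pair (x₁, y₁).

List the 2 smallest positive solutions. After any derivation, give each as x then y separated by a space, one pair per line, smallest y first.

√76 → a₀=8, period (1,2,1,1,5,4,5,1,1,2,1,16); ℓ=12 even so k=11
k=0  a_k=8  p_k/q_k = 8/1
k=1  a_k=1  p_k/q_k = 9/1
…
k=7  a_k=5  p_k/q_k = 7445/854
…
k=10  a_k=2  p_k/q_k = 41488/4759
k=11  a_k=1  p_k/q_k = 57799/6630
fundamental: x₁=57799, y₁=6630  (since 3340724401 − 76·43956900 = 1)
(57799+6630√76)^2 = 6681448801 + 766414740√76

57799 6630
6681448801 766414740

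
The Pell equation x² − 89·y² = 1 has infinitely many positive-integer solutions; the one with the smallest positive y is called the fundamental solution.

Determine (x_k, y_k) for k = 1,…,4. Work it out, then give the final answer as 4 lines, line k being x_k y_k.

√89 = [9; 2,3,3,2,18, …], period ℓ=5 (odd) → k=9
i=0: a=9 ⇒ p=9, q=1
i=1: a=2 ⇒ p=19, q=2
i=2: a=3 ⇒ p=66, q=7
…
i=4: a=2 ⇒ p=500, q=53
i=5: a=18 ⇒ p=9217, q=977
…
i=8: a=3 ⇒ p=216991, q=23001
i=9: a=2 ⇒ p=500001, q=53000
(x₁, y₁) = (500001, 53000);  500001² − 89·53000² = 1 ✓
n=2: (500001,53000)∘(500001,53000) = (500001·500001+89·53000·53000, 500001·53000+53000·500001) = (500002000001,53000106000)
n=3: (500002000001,53000106000)∘(500001,53000) = (500001·500002000001+89·53000·53000106000, 500001·53000106000+53000·500002000001) = (500003000004500001,53000212000159000)
n=4: (500003000004500001,53000212000159000)∘(500001,53000) = (500001·500003000004500001+89·53000·53000212000159000, 500001·53000212000159000+53000·500003000004500001) = (500004000010000008000001,53000318000530000212000)

500001 53000
500002000001 53000106000
500003000004500001 53000212000159000
500004000010000008000001 53000318000530000212000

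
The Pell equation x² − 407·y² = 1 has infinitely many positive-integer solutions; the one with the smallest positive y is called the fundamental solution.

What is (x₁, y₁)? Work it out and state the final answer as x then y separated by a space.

√407 → a₀=20, period (5,1,2,1,5,40); ℓ=6 even so k=5
k=0  a_k=20  p_k/q_k = 20/1
…
k=4  a_k=1  p_k/q_k = 464/23
k=5  a_k=5  p_k/q_k = 2663/132
→ (2663, 132).  Check: 2663²=7091569, 407·132²=7091568, difference 1.

2663 132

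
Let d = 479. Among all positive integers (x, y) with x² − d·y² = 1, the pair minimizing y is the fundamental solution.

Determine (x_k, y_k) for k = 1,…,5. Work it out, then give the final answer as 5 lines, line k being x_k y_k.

√479 → a₀=21, period (1,7,1,3,2,21,2,3,1,7,1,42); ℓ=12 even so k=11
step 0: (21, 1)  from 21·(1,0) + (0,1)
step 1: (22, 1)  from 1·(21,1) + (1,0)
…
step 3: (197, 9)  from 1·(175,8) + (22,1)
…
step 6: (37075, 1694)  from 21·(1729,79) + (766,35)
…
step 9: (340591, 15562)  from 1·(264712,12095) + (75879,3467)
step 10: (2648849, 121029)  from 7·(340591,15562) + (264712,12095)
step 11: (2989440, 136591)  from 1·(2648849,121029) + (340591,15562)
fundamental: x₁=2989440, y₁=136591  (since 8936751513600 − 479·18657101281 = 1)
(x_2, y_2) = (2989440·2989440 + 479·136591·136591, 2989440·136591 + 136591·2989440) = (17873503027199, 816661198080)
(x_3, y_3) = (2989440·17873503027199 + 479·136591·816661198080, 2989440·816661198080 + 136591·17873503027199) = (106863529779256567680, 4882719303976413809)
(x_4, y_4) = (2989440·106863529779256567680 + 479·136591·4882719303976413809, 2989440·4882719303976413809 + 136591·106863529779256567680) = (638924220926583633867571201, 29193192792157684333155840)
(x_5, y_5) = (2989440·638924220926583633867571201 + 479·136591·29193192792157684333155840, 2989440·29193192792157684333155840 + 136591·638924220926583633867571201) = (3820051246013425493328364845667200, 174542596521170852986514812245391)

2989440 136591
17873503027199 816661198080
106863529779256567680 4882719303976413809
638924220926583633867571201 29193192792157684333155840
3820051246013425493328364845667200 174542596521170852986514812245391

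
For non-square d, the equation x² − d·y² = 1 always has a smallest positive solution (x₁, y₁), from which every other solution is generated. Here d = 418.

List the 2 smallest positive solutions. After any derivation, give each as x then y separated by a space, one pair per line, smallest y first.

√418 → a₀=20, period (2,4,20,4,2,40); ℓ=6 even so k=5
i=0: a=20 ⇒ p=20, q=1
…
i=2: a=4 ⇒ p=184, q=9
i=3: a=20 ⇒ p=3721, q=182
i=4: a=4 ⇒ p=15068, q=737
i=5: a=2 ⇒ p=33857, q=1656
→ (33857, 1656).  Check: 33857²=1146296449, 418·1656²=1146296448, difference 1.
(33857+1656√418)^2 = 2292592897 + 112134384√418

33857 1656
2292592897 112134384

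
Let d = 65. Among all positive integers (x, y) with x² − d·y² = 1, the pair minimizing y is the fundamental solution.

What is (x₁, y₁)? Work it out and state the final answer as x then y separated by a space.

[8; 16] for √65; ℓ=1 ⇒ convergent index 1
a_0=8:  p_0=8·1+0=8,  q_0=8·0+1=1
a_1=16:  p_1=16·8+1=129,  q_1=16·1+0=16
(x₁, y₁) = (129, 16);  129² − 65·16² = 1 ✓

129 16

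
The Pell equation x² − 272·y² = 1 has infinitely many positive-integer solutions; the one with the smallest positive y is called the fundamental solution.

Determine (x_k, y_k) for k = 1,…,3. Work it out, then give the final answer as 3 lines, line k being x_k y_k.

33 2
2177 132
143649 8710

√272 → a₀=16, period (2,32); ℓ=2 even so k=1
step 0: (16, 1)  from 16·(1,0) + (0,1)
step 1: (33, 2)  from 2·(16,1) + (1,0)
(x₁, y₁) = (33, 2);  33² − 272·2² = 1 ✓
n=2: (33,2)∘(33,2) = (33·33+272·2·2, 33·2+2·33) = (2177,132)
n=3: (2177,132)∘(33,2) = (33·2177+272·2·132, 33·132+2·2177) = (143649,8710)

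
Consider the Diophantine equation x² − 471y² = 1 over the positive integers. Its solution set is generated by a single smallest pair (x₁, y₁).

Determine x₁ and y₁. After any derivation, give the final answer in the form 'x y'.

7838695 361188

d=471: √d = [21; 1,2,2,1,3,…,2,1,42] (ℓ=14, even), read p_13/q_13
a_0=21:  p_0=21·1+0=21,  q_0=21·0+1=1
…
a_3=2:  p_3=2·65+22=152,  q_3=2·3+1=7
a_4=1:  p_4=1·152+65=217,  q_4=1·7+3=10
a_5=3:  p_5=3·217+152=803,  q_5=3·10+7=37
a_6=4:  p_6=4·803+217=3429,  q_6=4·37+10=158
…
a_8=4:  p_8=4·48809+3429=198665,  q_8=4·2249+158=9154
…
a_10=1:  p_10=1·644804+198665=843469,  q_10=1·29711+9154=38865
a_11=2:  p_11=2·843469+644804=2331742,  q_11=2·38865+29711=107441
a_12=2:  p_12=2·2331742+843469=5506953,  q_12=2·107441+38865=253747
a_13=1:  p_13=1·5506953+2331742=7838695,  q_13=1·253747+107441=361188
fundamental: x₁=7838695, y₁=361188  (since 61445139303025 − 471·130456771344 = 1)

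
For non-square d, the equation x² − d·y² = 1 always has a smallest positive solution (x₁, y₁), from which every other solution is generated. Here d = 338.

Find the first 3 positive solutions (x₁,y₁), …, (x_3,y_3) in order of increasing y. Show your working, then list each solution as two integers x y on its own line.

d=338: √d = [18; 2,1,1,2,36] (ℓ=5, odd), read p_9/q_9
a_0=18:  p_0=18·1+0=18,  q_0=18·0+1=1
a_1=2:  p_1=2·18+1=37,  q_1=2·1+0=2
a_2=1:  p_2=1·37+18=55,  q_2=1·2+1=3
a_3=1:  p_3=1·55+37=92,  q_3=1·3+2=5
…
a_5=36:  p_5=36·239+92=8696,  q_5=36·13+5=473
…
a_8=1:  p_8=1·26327+17631=43958,  q_8=1·1432+959=2391
a_9=2:  p_9=2·43958+26327=114243,  q_9=2·2391+1432=6214
fundamental: x₁=114243, y₁=6214  (since 13051463049 − 338·38613796 = 1)
n=2: (114243,6214)∘(114243,6214) = (114243·114243+338·6214·6214, 114243·6214+6214·114243) = (26102926097,1419812004)
n=3: (26102926097,1419812004)∘(114243,6214) = (114243·26102926097+338·6214·1419812004, 114243·1419812004+6214·26102926097) = (5964153172084899,324407165539730)

114243 6214
26102926097 1419812004
5964153172084899 324407165539730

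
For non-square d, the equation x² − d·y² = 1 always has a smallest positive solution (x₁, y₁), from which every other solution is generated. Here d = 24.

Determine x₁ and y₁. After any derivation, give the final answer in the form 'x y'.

5 1

[4; 1,8] for √24; ℓ=2 ⇒ convergent index 1
step 0: (4, 1)  from 4·(1,0) + (0,1)
step 1: (5, 1)  from 1·(4,1) + (1,0)
fundamental: x₁=5, y₁=1  (since 25 − 24·1 = 1)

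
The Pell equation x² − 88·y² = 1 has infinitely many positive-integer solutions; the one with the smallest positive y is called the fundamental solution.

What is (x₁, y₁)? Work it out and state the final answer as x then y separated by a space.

[9; 2,1,1,1,2,18] for √88; ℓ=6 ⇒ convergent index 5
step 0: (9, 1)  from 9·(1,0) + (0,1)
step 1: (19, 2)  from 2·(9,1) + (1,0)
step 2: (28, 3)  from 1·(19,2) + (9,1)
…
step 4: (75, 8)  from 1·(47,5) + (28,3)
step 5: (197, 21)  from 2·(75,8) + (47,5)
→ (197, 21).  Check: 197²=38809, 88·21²=38808, difference 1.

197 21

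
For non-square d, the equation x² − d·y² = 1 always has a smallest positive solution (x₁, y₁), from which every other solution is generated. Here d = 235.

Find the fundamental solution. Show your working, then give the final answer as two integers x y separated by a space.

46 3

d=235: √d = [15; 3,30] (ℓ=2, even), read p_1/q_1
step 0: (15, 1)  from 15·(1,0) + (0,1)
step 1: (46, 3)  from 3·(15,1) + (1,0)
→ (46, 3).  Check: 46²=2116, 235·3²=2115, difference 1.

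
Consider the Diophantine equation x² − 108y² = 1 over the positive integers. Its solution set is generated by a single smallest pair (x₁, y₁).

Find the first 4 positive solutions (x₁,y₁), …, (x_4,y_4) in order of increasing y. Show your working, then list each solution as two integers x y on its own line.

1351 130
3650401 351260
9863382151 949104390
26650854921601 2564479710520

√108 → a₀=10, period (2,1,1,4,1,1,2,20); ℓ=8 even so k=7
step 0: (10, 1)  from 10·(1,0) + (0,1)
step 1: (21, 2)  from 2·(10,1) + (1,0)
step 2: (31, 3)  from 1·(21,2) + (10,1)
…
step 4: (239, 23)  from 4·(52,5) + (31,3)
step 5: (291, 28)  from 1·(239,23) + (52,5)
step 6: (530, 51)  from 1·(291,28) + (239,23)
step 7: (1351, 130)  from 2·(530,51) + (291,28)
→ (1351, 130).  Check: 1351²=1825201, 108·130²=1825200, difference 1.
(1351+130√108)^2 = 3650401 + 351260√108
(1351+130√108)^3 = 9863382151 + 949104390√108
(1351+130√108)^4 = 26650854921601 + 2564479710520√108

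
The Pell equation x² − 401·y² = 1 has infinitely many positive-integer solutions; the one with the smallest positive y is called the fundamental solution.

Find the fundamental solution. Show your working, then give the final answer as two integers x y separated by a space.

√401 → a₀=20, period (40); ℓ=1 odd so k=1
a_0=20:  p_0=20·1+0=20,  q_0=20·0+1=1
a_1=40:  p_1=40·20+1=801,  q_1=40·1+0=40
→ (801, 40).  Check: 801²=641601, 401·40²=641600, difference 1.

801 40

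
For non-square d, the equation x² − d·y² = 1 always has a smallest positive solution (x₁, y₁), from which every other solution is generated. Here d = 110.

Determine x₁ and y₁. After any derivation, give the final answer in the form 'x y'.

21 2

d=110: √d = [10; 2,20] (ℓ=2, even), read p_1/q_1
step 0: (10, 1)  from 10·(1,0) + (0,1)
step 1: (21, 2)  from 2·(10,1) + (1,0)
fundamental: x₁=21, y₁=2  (since 441 − 110·4 = 1)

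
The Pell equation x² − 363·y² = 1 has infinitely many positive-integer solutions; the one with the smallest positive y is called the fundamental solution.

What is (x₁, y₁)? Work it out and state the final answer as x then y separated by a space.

362 19

[19; 19,38] for √363; ℓ=2 ⇒ convergent index 1
i=0: a=19 ⇒ p=19, q=1
i=1: a=19 ⇒ p=362, q=19
→ (362, 19).  Check: 362²=131044, 363·19²=131043, difference 1.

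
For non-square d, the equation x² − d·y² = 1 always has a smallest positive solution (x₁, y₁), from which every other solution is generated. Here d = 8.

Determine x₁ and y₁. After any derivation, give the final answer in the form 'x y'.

√8 = [2; 1,4, …], period ℓ=2 (even) → k=1
a_0=2:  p_0=2·1+0=2,  q_0=2·0+1=1
a_1=1:  p_1=1·2+1=3,  q_1=1·1+0=1
fundamental: x₁=3, y₁=1  (since 9 − 8·1 = 1)

3 1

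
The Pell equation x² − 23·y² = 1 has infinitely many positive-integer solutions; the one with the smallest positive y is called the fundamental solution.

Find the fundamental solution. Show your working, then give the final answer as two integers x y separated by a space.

24 5

d=23: √d = [4; 1,3,1,8] (ℓ=4, even), read p_3/q_3
i=0: a=4 ⇒ p=4, q=1
i=1: a=1 ⇒ p=5, q=1
i=2: a=3 ⇒ p=19, q=4
i=3: a=1 ⇒ p=24, q=5
(x₁, y₁) = (24, 5);  24² − 23·5² = 1 ✓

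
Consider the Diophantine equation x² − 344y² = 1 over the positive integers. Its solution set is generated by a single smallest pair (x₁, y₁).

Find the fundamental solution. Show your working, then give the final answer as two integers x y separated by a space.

10405 561

√344 = [18; 1,1,4,1,3,1,4,1,1,36, …], period ℓ=10 (even) → k=9
i=0: a=18 ⇒ p=18, q=1
i=1: a=1 ⇒ p=19, q=1
i=2: a=1 ⇒ p=37, q=2
i=3: a=4 ⇒ p=167, q=9
i=4: a=1 ⇒ p=204, q=11
i=5: a=3 ⇒ p=779, q=42
i=6: a=1 ⇒ p=983, q=53
…
i=8: a=1 ⇒ p=5694, q=307
i=9: a=1 ⇒ p=10405, q=561
(x₁, y₁) = (10405, 561);  10405² − 344·561² = 1 ✓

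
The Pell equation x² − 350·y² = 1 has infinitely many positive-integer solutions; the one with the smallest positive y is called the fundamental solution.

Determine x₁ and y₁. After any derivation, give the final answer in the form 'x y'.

449 24

[18; 1,2,2,2,1,36] for √350; ℓ=6 ⇒ convergent index 5
a_0=18:  p_0=18·1+0=18,  q_0=18·0+1=1
a_1=1:  p_1=1·18+1=19,  q_1=1·1+0=1
a_2=2:  p_2=2·19+18=56,  q_2=2·1+1=3
a_3=2:  p_3=2·56+19=131,  q_3=2·3+1=7
a_4=2:  p_4=2·131+56=318,  q_4=2·7+3=17
a_5=1:  p_5=1·318+131=449,  q_5=1·17+7=24
fundamental: x₁=449, y₁=24  (since 201601 − 350·576 = 1)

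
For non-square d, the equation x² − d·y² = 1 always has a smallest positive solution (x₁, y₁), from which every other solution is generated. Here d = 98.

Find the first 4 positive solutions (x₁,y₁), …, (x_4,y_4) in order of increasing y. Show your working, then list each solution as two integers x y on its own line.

√98 = [9; 1,8,1,18, …], period ℓ=4 (even) → k=3
step 0: (9, 1)  from 9·(1,0) + (0,1)
step 1: (10, 1)  from 1·(9,1) + (1,0)
step 2: (89, 9)  from 8·(10,1) + (9,1)
step 3: (99, 10)  from 1·(89,9) + (10,1)
fundamental: x₁=99, y₁=10  (since 9801 − 98·100 = 1)
(99+10√98)^2 = 19601 + 1980√98
(99+10√98)^3 = 3880899 + 392030√98
(99+10√98)^4 = 768398401 + 77619960√98

99 10
19601 1980
3880899 392030
768398401 77619960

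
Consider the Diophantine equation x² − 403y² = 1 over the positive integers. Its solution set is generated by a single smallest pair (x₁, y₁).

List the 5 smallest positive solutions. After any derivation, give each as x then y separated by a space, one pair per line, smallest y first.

669878 33369
897473069767 44706317964
1202394930058086974 59895557730143415
1610915821914004898868577 80245432842261314788776
2158234137903017152358511160238 107509300122956754498421235241

d=403: √d = [20; 13,2,1,3,1,3,1,2,13,40] (ℓ=10, even), read p_9/q_9
a_0=20:  p_0=20·1+0=20,  q_0=20·0+1=1
a_1=13:  p_1=13·20+1=261,  q_1=13·1+0=13
a_2=2:  p_2=2·261+20=542,  q_2=2·13+1=27
a_3=1:  p_3=1·542+261=803,  q_3=1·27+13=40
a_4=3:  p_4=3·803+542=2951,  q_4=3·40+27=147
a_5=1:  p_5=1·2951+803=3754,  q_5=1·147+40=187
a_6=3:  p_6=3·3754+2951=14213,  q_6=3·187+147=708
a_7=1:  p_7=1·14213+3754=17967,  q_7=1·708+187=895
a_8=2:  p_8=2·17967+14213=50147,  q_8=2·895+708=2498
a_9=13:  p_9=13·50147+17967=669878,  q_9=13·2498+895=33369
→ (669878, 33369).  Check: 669878²=448736534884, 403·33369²=448736534883, difference 1.
(x_2, y_2) = (669878·669878 + 403·33369·33369, 669878·33369 + 33369·669878) = (897473069767, 44706317964)
(x_3, y_3) = (669878·897473069767 + 403·33369·44706317964, 669878·44706317964 + 33369·897473069767) = (1202394930058086974, 59895557730143415)
(x_4, y_4) = (669878·1202394930058086974 + 403·33369·59895557730143415, 669878·59895557730143415 + 33369·1202394930058086974) = (1610915821914004898868577, 80245432842261314788776)
(x_5, y_5) = (669878·1610915821914004898868577 + 403·33369·80245432842261314788776, 669878·80245432842261314788776 + 33369·1610915821914004898868577) = (2158234137903017152358511160238, 107509300122956754498421235241)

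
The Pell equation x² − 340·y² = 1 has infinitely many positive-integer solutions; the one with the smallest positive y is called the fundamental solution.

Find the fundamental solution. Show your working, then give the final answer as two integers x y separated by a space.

d=340: √d = [18; 2,3,1,1,1,…,3,2,36] (ℓ=14, even), read p_13/q_13
a_0=18:  p_0=18·1+0=18,  q_0=18·0+1=1
a_1=2:  p_1=2·18+1=37,  q_1=2·1+0=2
a_2=3:  p_2=3·37+18=129,  q_2=3·2+1=7
…
a_4=1:  p_4=1·166+129=295,  q_4=1·9+7=16
a_5=1:  p_5=1·295+166=461,  q_5=1·16+9=25
a_6=1:  p_6=1·461+295=756,  q_6=1·25+16=41
a_7=8:  p_7=8·756+461=6509,  q_7=8·41+25=353
a_8=1:  p_8=1·6509+756=7265,  q_8=1·353+41=394
…
a_12=3:  p_12=3·34813+21039=125478,  q_12=3·1888+1141=6805
a_13=2:  p_13=2·125478+34813=285769,  q_13=2·6805+1888=15498
fundamental: x₁=285769, y₁=15498  (since 81663921361 − 340·240188004 = 1)

285769 15498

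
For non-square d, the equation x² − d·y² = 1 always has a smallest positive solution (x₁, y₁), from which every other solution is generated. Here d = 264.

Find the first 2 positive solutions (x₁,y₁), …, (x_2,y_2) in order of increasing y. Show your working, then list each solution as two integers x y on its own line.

√264 = [16; 4,32, …], period ℓ=2 (even) → k=1
i=0: a=16 ⇒ p=16, q=1
i=1: a=4 ⇒ p=65, q=4
fundamental: x₁=65, y₁=4  (since 4225 − 264·16 = 1)
(65+4√264)^2 = 8449 + 520√264

65 4
8449 520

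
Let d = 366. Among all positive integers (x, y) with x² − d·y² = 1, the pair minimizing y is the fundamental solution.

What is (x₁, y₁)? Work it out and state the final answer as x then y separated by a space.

907925 47458

[19; 7,1,1,1,2,12,2,1,1,1,7,38] for √366; ℓ=12 ⇒ convergent index 11
step 0: (19, 1)  from 19·(1,0) + (0,1)
step 1: (134, 7)  from 7·(19,1) + (1,0)
step 2: (153, 8)  from 1·(134,7) + (19,1)
step 3: (287, 15)  from 1·(153,8) + (134,7)
step 4: (440, 23)  from 1·(287,15) + (153,8)
step 5: (1167, 61)  from 2·(440,23) + (287,15)
step 6: (14444, 755)  from 12·(1167,61) + (440,23)
step 7: (30055, 1571)  from 2·(14444,755) + (1167,61)
…
step 9: (74554, 3897)  from 1·(44499,2326) + (30055,1571)
step 10: (119053, 6223)  from 1·(74554,3897) + (44499,2326)
step 11: (907925, 47458)  from 7·(119053,6223) + (74554,3897)
(x₁, y₁) = (907925, 47458);  907925² − 366·47458² = 1 ✓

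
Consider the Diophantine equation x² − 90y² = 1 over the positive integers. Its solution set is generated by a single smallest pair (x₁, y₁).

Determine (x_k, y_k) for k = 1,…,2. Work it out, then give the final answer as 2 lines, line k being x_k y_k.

19 2
721 76

[9; 2,18] for √90; ℓ=2 ⇒ convergent index 1
step 0: (9, 1)  from 9·(1,0) + (0,1)
step 1: (19, 2)  from 2·(9,1) + (1,0)
→ (19, 2).  Check: 19²=361, 90·2²=360, difference 1.
(x_2, y_2) = (19·19 + 90·2·2, 19·2 + 2·19) = (721, 76)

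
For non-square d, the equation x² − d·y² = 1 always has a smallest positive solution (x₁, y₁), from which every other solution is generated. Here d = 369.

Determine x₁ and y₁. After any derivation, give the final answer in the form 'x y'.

d=369: √d = [19; 4,1,3,2,7,4,7,2,3,1,4,38] (ℓ=12, even), read p_11/q_11
step 0: (19, 1)  from 19·(1,0) + (0,1)
step 1: (77, 4)  from 4·(19,1) + (1,0)
step 2: (96, 5)  from 1·(77,4) + (19,1)
step 3: (365, 19)  from 3·(96,5) + (77,4)
step 4: (826, 43)  from 2·(365,19) + (96,5)
…
step 6: (25414, 1323)  from 4·(6147,320) + (826,43)
step 7: (184045, 9581)  from 7·(25414,1323) + (6147,320)
step 8: (393504, 20485)  from 2·(184045,9581) + (25414,1323)
…
step 10: (1758061, 91521)  from 1·(1364557,71036) + (393504,20485)
step 11: (8396801, 437120)  from 4·(1758061,91521) + (1364557,71036)
fundamental: x₁=8396801, y₁=437120  (since 70506267033601 − 369·191073894400 = 1)

8396801 437120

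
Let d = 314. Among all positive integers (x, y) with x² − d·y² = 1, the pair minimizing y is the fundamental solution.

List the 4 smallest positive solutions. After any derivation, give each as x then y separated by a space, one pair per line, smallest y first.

√314 = [17; 1,2,1,1,2,1,34, …], period ℓ=7 (odd) → k=13
i=0: a=17 ⇒ p=17, q=1
…
i=3: a=1 ⇒ p=71, q=4
…
i=5: a=2 ⇒ p=319, q=18
i=6: a=1 ⇒ p=443, q=25
i=7: a=34 ⇒ p=15381, q=868
i=8: a=1 ⇒ p=15824, q=893
i=9: a=2 ⇒ p=47029, q=2654
i=10: a=1 ⇒ p=62853, q=3547
i=11: a=1 ⇒ p=109882, q=6201
i=12: a=2 ⇒ p=282617, q=15949
i=13: a=1 ⇒ p=392499, q=22150
fundamental: x₁=392499, y₁=22150  (since 154055465001 − 314·490622500 = 1)
(392499+22150√314)^2 = 308110930001 + 17387705700√314
(392499+22150√314)^3 = 241866463828532499 + 13649314199066450√314
(392499+22150√314)^4 = 189864690372162243720001 + 10714684347621377411400√314

392499 22150
308110930001 17387705700
241866463828532499 13649314199066450
189864690372162243720001 10714684347621377411400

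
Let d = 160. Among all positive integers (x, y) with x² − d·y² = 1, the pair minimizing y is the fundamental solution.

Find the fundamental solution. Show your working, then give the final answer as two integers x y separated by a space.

721 57

d=160: √d = [12; 1,1,1,5,1,1,1,24] (ℓ=8, even), read p_7/q_7
i=0: a=12 ⇒ p=12, q=1
…
i=2: a=1 ⇒ p=25, q=2
i=3: a=1 ⇒ p=38, q=3
…
i=5: a=1 ⇒ p=253, q=20
i=6: a=1 ⇒ p=468, q=37
i=7: a=1 ⇒ p=721, q=57
→ (721, 57).  Check: 721²=519841, 160·57²=519840, difference 1.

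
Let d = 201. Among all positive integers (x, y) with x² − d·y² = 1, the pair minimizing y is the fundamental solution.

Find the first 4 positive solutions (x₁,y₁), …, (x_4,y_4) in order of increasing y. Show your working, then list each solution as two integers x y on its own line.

[14; 5,1,1,1,2,…,1,5,28] for √201; ℓ=14 ⇒ convergent index 13
step 0: (14, 1)  from 14·(1,0) + (0,1)
…
step 4: (241, 17)  from 1·(156,11) + (85,6)
step 5: (638, 45)  from 2·(241,17) + (156,11)
…
step 7: (7670, 541)  from 8·(879,62) + (638,45)
…
step 12: (91402, 6447)  from 1·(58085,4097) + (33317,2350)
step 13: (515095, 36332)  from 5·(91402,6447) + (58085,4097)
fundamental: x₁=515095, y₁=36332  (since 265322859025 − 201·1320014224 = 1)
(515095+36332√201)^2 = 530645718049 + 37428863080√201
(515095+36332√201)^3 = 546665912276384215 + 38558840456348868√201
(515095+36332√201)^4 = 563169756167477608732801 + 39722931849688611461840√201

515095 36332
530645718049 37428863080
546665912276384215 38558840456348868
563169756167477608732801 39722931849688611461840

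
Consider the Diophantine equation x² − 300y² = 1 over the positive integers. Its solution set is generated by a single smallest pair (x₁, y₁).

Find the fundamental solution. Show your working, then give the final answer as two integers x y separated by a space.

1351 78

d=300: √d = [17; 3,8,3,34] (ℓ=4, even), read p_3/q_3
step 0: (17, 1)  from 17·(1,0) + (0,1)
step 1: (52, 3)  from 3·(17,1) + (1,0)
step 2: (433, 25)  from 8·(52,3) + (17,1)
step 3: (1351, 78)  from 3·(433,25) + (52,3)
fundamental: x₁=1351, y₁=78  (since 1825201 − 300·6084 = 1)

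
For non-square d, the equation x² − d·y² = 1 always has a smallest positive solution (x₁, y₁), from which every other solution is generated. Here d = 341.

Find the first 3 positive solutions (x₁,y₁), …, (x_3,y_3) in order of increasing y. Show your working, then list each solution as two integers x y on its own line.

10626551 575460
225847172311201 12230310076920
4799952989541519968951 259932027556408030380

√341 → a₀=18, period (2,6,1,8,2,…,6,2,36); ℓ=14 even so k=13
step 0: (18, 1)  from 18·(1,0) + (0,1)
…
step 2: (240, 13)  from 6·(37,2) + (18,1)
step 3: (277, 15)  from 1·(240,13) + (37,2)
…
step 5: (5189, 281)  from 2·(2456,133) + (277,15)
step 6: (7645, 414)  from 1·(5189,281) + (2456,133)
step 7: (20479, 1109)  from 2·(7645,414) + (5189,281)
step 8: (28124, 1523)  from 1·(20479,1109) + (7645,414)
step 9: (76727, 4155)  from 2·(28124,1523) + (20479,1109)
step 10: (641940, 34763)  from 8·(76727,4155) + (28124,1523)
step 11: (718667, 38918)  from 1·(641940,34763) + (76727,4155)
step 12: (4953942, 268271)  from 6·(718667,38918) + (641940,34763)
step 13: (10626551, 575460)  from 2·(4953942,268271) + (718667,38918)
fundamental: x₁=10626551, y₁=575460  (since 112923586155601 − 341·331154211600 = 1)
n=2: (10626551,575460)∘(10626551,575460) = (10626551·10626551+341·575460·575460, 10626551·575460+575460·10626551) = (225847172311201,12230310076920)
n=3: (225847172311201,12230310076920)∘(10626551,575460) = (10626551·225847172311201+341·575460·12230310076920, 10626551·12230310076920+575460·225847172311201) = (4799952989541519968951,259932027556408030380)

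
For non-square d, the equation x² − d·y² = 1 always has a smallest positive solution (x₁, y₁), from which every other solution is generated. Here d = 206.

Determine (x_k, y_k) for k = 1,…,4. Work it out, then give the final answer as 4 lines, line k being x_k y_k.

√206 = [14; 2,1,5,14,5,1,2,28, …], period ℓ=8 (even) → k=7
i=0: a=14 ⇒ p=14, q=1
i=1: a=2 ⇒ p=29, q=2
…
i=3: a=5 ⇒ p=244, q=17
…
i=6: a=1 ⇒ p=20998, q=1463
i=7: a=2 ⇒ p=59535, q=4148
→ (59535, 4148).  Check: 59535²=3544416225, 206·4148²=3544416224, difference 1.
n=2: (59535,4148)∘(59535,4148) = (59535·59535+206·4148·4148, 59535·4148+4148·59535) = (7088832449,493902360)
n=3: (7088832449,493902360)∘(59535,4148) = (59535·7088832449+206·4148·493902360, 59535·493902360+4148·7088832449) = (844067279642895,58808954001052)
n=4: (844067279642895,58808954001052)∘(59535,4148) = (59535·844067279642895+206·4148·58808954001052, 59535·58808954001052+4148·844067279642895) = (100503090979990675201,7002382152411359280)

59535 4148
7088832449 493902360
844067279642895 58808954001052
100503090979990675201 7002382152411359280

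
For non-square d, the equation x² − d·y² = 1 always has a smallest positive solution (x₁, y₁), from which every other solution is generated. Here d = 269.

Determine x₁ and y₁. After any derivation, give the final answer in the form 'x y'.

√269 = [16; 2,2,32, …], period ℓ=3 (odd) → k=5
step 0: (16, 1)  from 16·(1,0) + (0,1)
…
step 3: (2657, 162)  from 32·(82,5) + (33,2)
step 4: (5396, 329)  from 2·(2657,162) + (82,5)
step 5: (13449, 820)  from 2·(5396,329) + (2657,162)
→ (13449, 820).  Check: 13449²=180875601, 269·820²=180875600, difference 1.

13449 820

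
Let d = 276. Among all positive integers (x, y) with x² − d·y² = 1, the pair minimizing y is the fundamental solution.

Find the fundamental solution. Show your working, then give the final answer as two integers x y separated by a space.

7775 468

√276 → a₀=16, period (1,1,1,1,2,2,2,1,1,1,1,32); ℓ=12 even so k=11
step 0: (16, 1)  from 16·(1,0) + (0,1)
step 1: (17, 1)  from 1·(16,1) + (1,0)
step 2: (33, 2)  from 1·(17,1) + (16,1)
step 3: (50, 3)  from 1·(33,2) + (17,1)
step 4: (83, 5)  from 1·(50,3) + (33,2)
…
step 6: (515, 31)  from 2·(216,13) + (83,5)
…
step 8: (1761, 106)  from 1·(1246,75) + (515,31)
step 9: (3007, 181)  from 1·(1761,106) + (1246,75)
step 10: (4768, 287)  from 1·(3007,181) + (1761,106)
step 11: (7775, 468)  from 1·(4768,287) + (3007,181)
fundamental: x₁=7775, y₁=468  (since 60450625 − 276·219024 = 1)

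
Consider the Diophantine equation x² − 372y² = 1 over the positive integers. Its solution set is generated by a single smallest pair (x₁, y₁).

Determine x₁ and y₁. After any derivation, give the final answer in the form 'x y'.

√372 = [19; 3,2,12,2,3,38, …], period ℓ=6 (even) → k=5
i=0: a=19 ⇒ p=19, q=1
…
i=2: a=2 ⇒ p=135, q=7
…
i=4: a=2 ⇒ p=3491, q=181
i=5: a=3 ⇒ p=12151, q=630
fundamental: x₁=12151, y₁=630  (since 147646801 − 372·396900 = 1)

12151 630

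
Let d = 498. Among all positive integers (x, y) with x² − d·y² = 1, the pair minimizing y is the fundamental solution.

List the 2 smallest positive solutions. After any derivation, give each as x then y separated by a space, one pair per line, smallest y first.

[22; 3,6,22,6,3,44] for √498; ℓ=6 ⇒ convergent index 5
k=0  a_k=22  p_k/q_k = 22/1
…
k=4  a_k=6  p_k/q_k = 56794/2545
k=5  a_k=3  p_k/q_k = 179777/8056
(x₁, y₁) = (179777, 8056);  179777² − 498·8056² = 1 ✓
n=2: (179777,8056)∘(179777,8056) = (179777·179777+498·8056·8056, 179777·8056+8056·179777) = (64639539457,2896567024)

179777 8056
64639539457 2896567024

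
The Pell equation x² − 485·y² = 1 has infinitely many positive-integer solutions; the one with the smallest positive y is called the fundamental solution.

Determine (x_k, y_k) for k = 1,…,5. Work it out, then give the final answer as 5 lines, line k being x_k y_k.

969 44
1877921 85272
3639409929 165257092
7053174564481 320268159024
13669048666554249 620679526931420

√485 → a₀=22, period (44); ℓ=1 odd so k=1
a_0=22:  p_0=22·1+0=22,  q_0=22·0+1=1
a_1=44:  p_1=44·22+1=969,  q_1=44·1+0=44
→ (969, 44).  Check: 969²=938961, 485·44²=938960, difference 1.
(969+44√485)^2 = 1877921 + 85272√485
(969+44√485)^3 = 3639409929 + 165257092√485
(969+44√485)^4 = 7053174564481 + 320268159024√485
(969+44√485)^5 = 13669048666554249 + 620679526931420√485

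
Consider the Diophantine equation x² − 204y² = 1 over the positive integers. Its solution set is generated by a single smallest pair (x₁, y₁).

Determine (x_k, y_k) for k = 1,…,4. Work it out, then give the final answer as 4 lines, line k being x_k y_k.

√204 = [14; 3,1,1,6,1,1,3,28, …], period ℓ=8 (even) → k=7
a_0=14:  p_0=14·1+0=14,  q_0=14·0+1=1
a_1=3:  p_1=3·14+1=43,  q_1=3·1+0=3
a_2=1:  p_2=1·43+14=57,  q_2=1·3+1=4
a_3=1:  p_3=1·57+43=100,  q_3=1·4+3=7
…
a_5=1:  p_5=1·657+100=757,  q_5=1·46+7=53
a_6=1:  p_6=1·757+657=1414,  q_6=1·53+46=99
a_7=3:  p_7=3·1414+757=4999,  q_7=3·99+53=350
fundamental: x₁=4999, y₁=350  (since 24990001 − 204·122500 = 1)
(x_2, y_2) = (4999·4999 + 204·350·350, 4999·350 + 350·4999) = (49980001, 3499300)
(x_3, y_3) = (4999·49980001 + 204·350·3499300, 4999·3499300 + 350·49980001) = (499700044999, 34986001050)
(x_4, y_4) = (4999·499700044999 + 204·350·34986001050, 4999·34986001050 + 350·499700044999) = (4996000999920001, 349790034998600)

4999 350
49980001 3499300
499700044999 34986001050
4996000999920001 349790034998600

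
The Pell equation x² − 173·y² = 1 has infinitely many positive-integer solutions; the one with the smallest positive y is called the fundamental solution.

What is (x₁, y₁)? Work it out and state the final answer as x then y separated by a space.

2499849 190060

√173 → a₀=13, period (6,1,1,6,26); ℓ=5 odd so k=9
step 0: (13, 1)  from 13·(1,0) + (0,1)
step 1: (79, 6)  from 6·(13,1) + (1,0)
step 2: (92, 7)  from 1·(79,6) + (13,1)
…
step 5: (29239, 2223)  from 26·(1118,85) + (171,13)
…
step 8: (382343, 29069)  from 1·(205791,15646) + (176552,13423)
step 9: (2499849, 190060)  from 6·(382343,29069) + (205791,15646)
fundamental: x₁=2499849, y₁=190060  (since 6249245022801 − 173·36122803600 = 1)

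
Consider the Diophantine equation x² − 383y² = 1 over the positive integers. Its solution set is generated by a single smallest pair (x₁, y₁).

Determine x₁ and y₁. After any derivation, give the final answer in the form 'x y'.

18768 959

d=383: √d = [19; 1,1,3,19,3,1,1,38] (ℓ=8, even), read p_7/q_7
step 0: (19, 1)  from 19·(1,0) + (0,1)
…
step 2: (39, 2)  from 1·(20,1) + (19,1)
…
step 6: (10705, 547)  from 1·(8063,412) + (2642,135)
step 7: (18768, 959)  from 1·(10705,547) + (8063,412)
(x₁, y₁) = (18768, 959);  18768² − 383·959² = 1 ✓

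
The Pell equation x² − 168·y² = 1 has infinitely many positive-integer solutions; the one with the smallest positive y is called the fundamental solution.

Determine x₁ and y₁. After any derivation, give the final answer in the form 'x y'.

13 1

√168 = [12; 1,24, …], period ℓ=2 (even) → k=1
k=0  a_k=12  p_k/q_k = 12/1
k=1  a_k=1  p_k/q_k = 13/1
→ (13, 1).  Check: 13²=169, 168·1²=168, difference 1.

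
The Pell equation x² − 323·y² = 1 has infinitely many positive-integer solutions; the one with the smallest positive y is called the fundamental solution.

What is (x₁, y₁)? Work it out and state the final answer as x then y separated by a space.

18 1

d=323: √d = [17; 1,34] (ℓ=2, even), read p_1/q_1
step 0: (17, 1)  from 17·(1,0) + (0,1)
step 1: (18, 1)  from 1·(17,1) + (1,0)
(x₁, y₁) = (18, 1);  18² − 323·1² = 1 ✓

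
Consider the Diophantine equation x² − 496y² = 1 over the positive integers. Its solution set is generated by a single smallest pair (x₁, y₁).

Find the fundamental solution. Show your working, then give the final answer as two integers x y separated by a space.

4620799 207480

√496 = [22; 3,1,2,4,1,…,1,3,44, …], period ℓ=16 (even) → k=15
a_0=22:  p_0=22·1+0=22,  q_0=22·0+1=1
…
a_2=1:  p_2=1·67+22=89,  q_2=1·3+1=4
…
a_8=2:  p_8=2·6080+2383=14543,  q_8=2·273+107=653
a_9=2:  p_9=2·14543+6080=35166,  q_9=2·653+273=1579
…
a_14=1:  p_14=1·863293+389209=1252502,  q_14=1·38763+17476=56239
a_15=3:  p_15=3·1252502+863293=4620799,  q_15=3·56239+38763=207480
(x₁, y₁) = (4620799, 207480);  4620799² − 496·207480² = 1 ✓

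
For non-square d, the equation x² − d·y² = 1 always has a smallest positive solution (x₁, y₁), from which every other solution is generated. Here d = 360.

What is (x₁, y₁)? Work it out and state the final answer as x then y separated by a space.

[18; 1,36] for √360; ℓ=2 ⇒ convergent index 1
step 0: (18, 1)  from 18·(1,0) + (0,1)
step 1: (19, 1)  from 1·(18,1) + (1,0)
→ (19, 1).  Check: 19²=361, 360·1²=360, difference 1.

19 1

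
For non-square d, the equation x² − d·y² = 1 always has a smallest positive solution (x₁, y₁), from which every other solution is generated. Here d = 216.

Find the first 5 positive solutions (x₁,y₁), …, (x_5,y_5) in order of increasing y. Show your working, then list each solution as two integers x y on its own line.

485 33
470449 32010
456335045 31049667
442644523201 30118144980
429364731169925 29214569580933

√216 → a₀=14, period (1,2,3,2,1,28); ℓ=6 even so k=5
a_0=14:  p_0=14·1+0=14,  q_0=14·0+1=1
…
a_4=2:  p_4=2·147+44=338,  q_4=2·10+3=23
a_5=1:  p_5=1·338+147=485,  q_5=1·23+10=33
fundamental: x₁=485, y₁=33  (since 235225 − 216·1089 = 1)
n=2: (485,33)∘(485,33) = (485·485+216·33·33, 485·33+33·485) = (470449,32010)
n=3: (470449,32010)∘(485,33) = (485·470449+216·33·32010, 485·32010+33·470449) = (456335045,31049667)
n=4: (456335045,31049667)∘(485,33) = (485·456335045+216·33·31049667, 485·31049667+33·456335045) = (442644523201,30118144980)
n=5: (442644523201,30118144980)∘(485,33) = (485·442644523201+216·33·30118144980, 485·30118144980+33·442644523201) = (429364731169925,29214569580933)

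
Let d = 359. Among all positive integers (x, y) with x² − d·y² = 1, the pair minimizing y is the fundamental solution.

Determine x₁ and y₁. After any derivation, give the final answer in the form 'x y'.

√359 = [18; 1,17,1,36, …], period ℓ=4 (even) → k=3
i=0: a=18 ⇒ p=18, q=1
i=1: a=1 ⇒ p=19, q=1
i=2: a=17 ⇒ p=341, q=18
i=3: a=1 ⇒ p=360, q=19
(x₁, y₁) = (360, 19);  360² − 359·19² = 1 ✓

360 19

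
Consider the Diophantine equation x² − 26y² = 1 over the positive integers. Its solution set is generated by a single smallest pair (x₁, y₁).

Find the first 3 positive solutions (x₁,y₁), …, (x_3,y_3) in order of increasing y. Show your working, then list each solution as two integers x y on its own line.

51 10
5201 1020
530451 104030

√26 → a₀=5, period (10); ℓ=1 odd so k=1
a_0=5:  p_0=5·1+0=5,  q_0=5·0+1=1
a_1=10:  p_1=10·5+1=51,  q_1=10·1+0=10
fundamental: x₁=51, y₁=10  (since 2601 − 26·100 = 1)
(x_2, y_2) = (51·51 + 26·10·10, 51·10 + 10·51) = (5201, 1020)
(x_3, y_3) = (51·5201 + 26·10·1020, 51·1020 + 10·5201) = (530451, 104030)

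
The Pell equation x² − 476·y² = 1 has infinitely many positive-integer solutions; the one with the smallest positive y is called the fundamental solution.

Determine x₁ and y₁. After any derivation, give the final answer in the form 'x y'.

√476 → a₀=21, period (1,4,2,10,2,4,1,42); ℓ=8 even so k=7
a_0=21:  p_0=21·1+0=21,  q_0=21·0+1=1
a_1=1:  p_1=1·21+1=22,  q_1=1·1+0=1
a_2=4:  p_2=4·22+21=109,  q_2=4·1+1=5
a_3=2:  p_3=2·109+22=240,  q_3=2·5+1=11
a_4=10:  p_4=10·240+109=2509,  q_4=10·11+5=115
a_5=2:  p_5=2·2509+240=5258,  q_5=2·115+11=241
a_6=4:  p_6=4·5258+2509=23541,  q_6=4·241+115=1079
a_7=1:  p_7=1·23541+5258=28799,  q_7=1·1079+241=1320
fundamental: x₁=28799, y₁=1320  (since 829382401 − 476·1742400 = 1)

28799 1320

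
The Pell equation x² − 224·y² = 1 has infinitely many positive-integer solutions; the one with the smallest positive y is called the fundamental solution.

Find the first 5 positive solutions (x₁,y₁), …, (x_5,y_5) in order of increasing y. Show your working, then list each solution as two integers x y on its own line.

15 1
449 30
13455 899
403201 26940
12082575 807301

d=224: √d = [14; 1,28] (ℓ=2, even), read p_1/q_1
i=0: a=14 ⇒ p=14, q=1
i=1: a=1 ⇒ p=15, q=1
fundamental: x₁=15, y₁=1  (since 225 − 224·1 = 1)
(15+1√224)^2 = 449 + 30√224
(15+1√224)^3 = 13455 + 899√224
(15+1√224)^4 = 403201 + 26940√224
(15+1√224)^5 = 12082575 + 807301√224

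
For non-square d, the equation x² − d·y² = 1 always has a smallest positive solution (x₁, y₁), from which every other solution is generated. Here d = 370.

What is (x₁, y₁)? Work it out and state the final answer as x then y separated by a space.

√370 = [19; 4,4,38, …], period ℓ=3 (odd) → k=5
k=0  a_k=19  p_k/q_k = 19/1
k=1  a_k=4  p_k/q_k = 77/4
k=2  a_k=4  p_k/q_k = 327/17
k=3  a_k=38  p_k/q_k = 12503/650
k=4  a_k=4  p_k/q_k = 50339/2617
k=5  a_k=4  p_k/q_k = 213859/11118
(x₁, y₁) = (213859, 11118);  213859² − 370·11118² = 1 ✓

213859 11118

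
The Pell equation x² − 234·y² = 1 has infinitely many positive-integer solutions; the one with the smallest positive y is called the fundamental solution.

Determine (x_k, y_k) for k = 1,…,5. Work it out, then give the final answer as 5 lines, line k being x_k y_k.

d=234: √d = [15; 3,2,1,2,1,2,3,30] (ℓ=8, even), read p_7/q_7
i=0: a=15 ⇒ p=15, q=1
i=1: a=3 ⇒ p=46, q=3
i=2: a=2 ⇒ p=107, q=7
i=3: a=1 ⇒ p=153, q=10
i=4: a=2 ⇒ p=413, q=27
i=5: a=1 ⇒ p=566, q=37
i=6: a=2 ⇒ p=1545, q=101
i=7: a=3 ⇒ p=5201, q=340
(x₁, y₁) = (5201, 340);  5201² − 234·340² = 1 ✓
(5201+340√234)^2 = 54100801 + 3536680√234
(5201+340√234)^3 = 562756526801 + 36788545020√234
(5201+340√234)^4 = 5853793337683201 + 382674441761360√234
(5201+340√234)^5 = 60891157735824130001 + 3980579506413121700√234

5201 340
54100801 3536680
562756526801 36788545020
5853793337683201 382674441761360
60891157735824130001 3980579506413121700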